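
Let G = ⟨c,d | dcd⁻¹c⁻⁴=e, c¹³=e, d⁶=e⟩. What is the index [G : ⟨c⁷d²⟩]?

First find ord(c⁷d²) by computing successive powers:
  (c⁷d²)¹ = c⁷d², (c⁷d²)² = c²d⁴, (c⁷d²)³ = e.
So |⟨c⁷d²⟩| = ord(c⁷d²) = 3. With |G| = 78, by Lagrange [G : ⟨c⁷d²⟩] = 78/3 = 26.

Answer: 26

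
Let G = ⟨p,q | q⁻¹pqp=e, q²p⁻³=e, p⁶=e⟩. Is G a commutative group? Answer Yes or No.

p·q = pq but q·p = p²q⁻¹, so p·q ≠ q·p and G is not abelian.

Answer: No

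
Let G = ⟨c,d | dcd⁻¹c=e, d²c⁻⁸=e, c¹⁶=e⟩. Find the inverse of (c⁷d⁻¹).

The order of (c⁷d⁻¹) is 4 (smallest k with (c⁷d⁻¹)ᵏ = e), so (c⁷d⁻¹)⁻¹ = (c⁷d⁻¹)³ = c⁷d.
Check: (c⁷d⁻¹) · (c⁷d) → (c⁷d⁻¹) · c⁷ = d⁻¹;   (d⁻¹) · d = e, giving e as required.

Answer: c⁷d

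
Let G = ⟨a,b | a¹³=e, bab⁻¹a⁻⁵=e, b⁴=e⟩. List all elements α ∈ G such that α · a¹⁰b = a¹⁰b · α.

⟨a¹⁰b⟩ ⊆ C_G(a¹⁰b) since powers of a¹⁰b commute with a¹⁰b; so |C_G(a¹⁰b)| ≥ |⟨a¹⁰b⟩| = 4.
By orbit–stabilizer, |C_G(a¹⁰b)| = |G| / |conj. class of a¹⁰b| = 52 / 13 = 4.
The 4 elements commuting with a¹⁰b are {e, a¹⁰b, a⁸b², a¹¹b³}.

Answer: {e, a¹⁰b, a⁸b², a¹¹b³}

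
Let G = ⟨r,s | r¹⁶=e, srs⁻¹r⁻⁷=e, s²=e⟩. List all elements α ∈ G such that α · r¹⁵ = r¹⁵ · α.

⟨r¹⁵⟩ ⊆ C_G(r¹⁵) since powers of r¹⁵ commute with r¹⁵; so |C_G(r¹⁵)| ≥ |⟨r¹⁵⟩| = 16.
By orbit–stabilizer, |C_G(r¹⁵)| = |G| / |conj. class of r¹⁵| = 32 / 2 = 16.
The 16 elements commuting with r¹⁵ are {e, r, r², r³, r⁴, r⁵, r⁶, r⁷, r⁸, r⁹, r¹⁰, r¹¹, r¹², r¹³, r¹⁴, r¹⁵}.

Answer: {e, r, r², r³, r⁴, r⁵, r⁶, r⁷, r⁸, r⁹, r¹⁰, r¹¹, r¹², r¹³, r¹⁴, r¹⁵}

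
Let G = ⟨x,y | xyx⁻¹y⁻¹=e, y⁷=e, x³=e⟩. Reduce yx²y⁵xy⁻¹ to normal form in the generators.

Multiply left to right, reducing at each step:
  y · x² = x²y
  (x²y) · y⁵ = x²y⁶
  (x²y⁶) · x = y⁶
  (y⁶) · y⁻¹ = y⁵

Answer: y⁵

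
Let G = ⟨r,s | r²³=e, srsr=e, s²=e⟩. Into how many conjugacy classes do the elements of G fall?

The conjugacy classes (representative and size) are:
  [e] (size 1), [r] (size 2), [r²¹] (size 2), [r²⁰] (size 2), [r⁴] (size 2), [r¹⁸] (size 2), [r⁶] (size 2), [r¹⁶] (size 2), [r⁸] (size 2), [r⁹] (size 2), [r¹⁰] (size 2), [r¹²] (size 2), [r¹⁸s] (size 23).
Class equation: 1 + 2 + 2 + 2 + 2 + 2 + 2 + 2 + 2 + 2 + 2 + 2 + 23 = 46 = |G|. So G has 13 conjugacy classes.

Answer: 13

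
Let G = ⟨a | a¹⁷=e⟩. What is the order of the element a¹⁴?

Compute successive powers until reaching e:
  (a¹⁴)¹ = a¹⁴, (a¹⁴)² = a¹¹, (a¹⁴)³ = a⁸, (a¹⁴)⁴ = a⁵, (a¹⁴)⁵ = a², (a¹⁴)⁶ = a¹⁶, (a¹⁴)⁷ = a¹³, (a¹⁴)⁸ = a¹⁰, (a¹⁴)⁹ = a⁷, (a¹⁴)¹⁰ = a⁴, (a¹⁴)¹¹ = a, (a¹⁴)¹² = a¹⁵, (a¹⁴)¹³ = a¹², (a¹⁴)¹⁴ = a⁹, (a¹⁴)¹⁵ = a⁶, (a¹⁴)¹⁶ = a³, (a¹⁴)¹⁷ = e.
The smallest positive k with (a¹⁴)ᵏ = e is 17.

Answer: 17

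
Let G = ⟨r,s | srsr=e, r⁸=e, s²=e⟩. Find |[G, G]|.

G' = [G, G] is generated by all commutators. The generator-pair commutators are: [r, s] = r².
The subgroup they normally generate is {e, r², r⁴, r⁶}, of order 4.
Check: |G/G'| = 16/4 = 4 is the order of the abelianisation.

Answer: 4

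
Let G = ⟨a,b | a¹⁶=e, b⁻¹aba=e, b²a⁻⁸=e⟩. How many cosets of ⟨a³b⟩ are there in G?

First find ord(a³b) by computing successive powers:
  (a³b)¹ = a³b, (a³b)² = a⁸, (a³b)³ = a³b⁻¹, (a³b)⁴ = e.
So |⟨a³b⟩| = ord(a³b) = 4. With |G| = 32, by Lagrange [G : ⟨a³b⟩] = 32/4 = 8.

Answer: 8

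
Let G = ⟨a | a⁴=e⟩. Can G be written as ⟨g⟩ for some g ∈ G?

|G| = 4. The element a has order 4 (its powers give 4 distinct elements), so ⟨a⟩ = G and G is cyclic.

Answer: Yes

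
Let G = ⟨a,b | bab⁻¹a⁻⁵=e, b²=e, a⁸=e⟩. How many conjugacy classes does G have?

The conjugacy classes (representative and size) are:
  [e] (size 1), [a⁵] (size 2), [a²] (size 1), [a⁷] (size 2), [a⁴] (size 1), [a⁶] (size 1), [b] (size 2), [a⁵b] (size 2), [a²b] (size 2), [a³b] (size 2).
Class equation: 1 + 2 + 1 + 2 + 1 + 1 + 2 + 2 + 2 + 2 = 16 = |G|. So G has 10 conjugacy classes.

Answer: 10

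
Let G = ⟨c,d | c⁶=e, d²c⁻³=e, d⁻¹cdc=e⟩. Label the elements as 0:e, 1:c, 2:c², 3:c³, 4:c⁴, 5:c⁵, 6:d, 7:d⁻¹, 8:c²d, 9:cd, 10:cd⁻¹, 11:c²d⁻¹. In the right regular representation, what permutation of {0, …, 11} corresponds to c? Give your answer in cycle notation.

(0 1 2 3 4 5)(6 11 10 7 8 9)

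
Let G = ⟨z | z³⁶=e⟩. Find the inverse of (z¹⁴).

The order of (z¹⁴) is 18 (smallest k with (z¹⁴)ᵏ = e), so (z¹⁴)⁻¹ = (z¹⁴)¹⁷ = z²².
Check: (z¹⁴) · (z²²) → (z¹⁴) · z²² = e, giving e as required.

Answer: z²²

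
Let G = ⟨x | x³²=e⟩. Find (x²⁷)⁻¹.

The order of (x²⁷) is 32 (smallest k with (x²⁷)ᵏ = e), so (x²⁷)⁻¹ = (x²⁷)³¹ = x⁵.
Check: (x²⁷) · (x⁵) → (x²⁷) · x⁵ = e, giving e as required.

Answer: x⁵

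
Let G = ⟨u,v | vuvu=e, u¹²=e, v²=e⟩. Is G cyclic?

Every cyclic group is abelian. But u·v = uv while v·u = u¹¹v, so u·v ≠ v·u and G is not abelian. Hence G is not cyclic.

Answer: No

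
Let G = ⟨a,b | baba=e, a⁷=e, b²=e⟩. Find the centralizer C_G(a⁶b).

⟨a⁶b⟩ ⊆ C_G(a⁶b) since powers of a⁶b commute with a⁶b; so |C_G(a⁶b)| ≥ |⟨a⁶b⟩| = 2.
By orbit–stabilizer, |C_G(a⁶b)| = |G| / |conj. class of a⁶b| = 14 / 7 = 2.
The 2 elements commuting with a⁶b are {e, a⁶b}.

Answer: {e, a⁶b}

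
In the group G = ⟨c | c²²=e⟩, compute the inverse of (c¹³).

The order of (c¹³) is 22 (smallest k with (c¹³)ᵏ = e), so (c¹³)⁻¹ = (c¹³)²¹ = c⁹.
Check: (c¹³) · (c⁹) → (c¹³) · c⁹ = e, giving e as required.

Answer: c⁹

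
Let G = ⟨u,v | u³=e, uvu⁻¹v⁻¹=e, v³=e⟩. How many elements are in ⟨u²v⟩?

|⟨u²v⟩| equals the order of u²v. Compute successive powers until reaching e:
  (u²v)¹ = u²v, (u²v)² = uv², (u²v)³ = e.
The smallest positive k with (u²v)ᵏ = e is 3, so |⟨u²v⟩| = 3.

Answer: 3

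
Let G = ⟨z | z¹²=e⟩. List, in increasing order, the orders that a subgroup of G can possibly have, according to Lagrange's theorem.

|G| = 12 = 2² · 3. By Lagrange's theorem the order of any subgroup divides 12; the divisors of 12 are 1, 2, 3, 4, 6, 12.

Answer: 1, 2, 3, 4, 6, 12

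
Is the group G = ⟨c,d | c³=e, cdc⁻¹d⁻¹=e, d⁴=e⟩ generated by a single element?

|G| = 12. The element cd has order 12 (its powers give 12 distinct elements), so ⟨cd⟩ = G and G is cyclic.

Answer: Yes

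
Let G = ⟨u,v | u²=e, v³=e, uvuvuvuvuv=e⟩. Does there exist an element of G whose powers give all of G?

Every cyclic group is abelian. But u·v = uv while v·u = vu, so u·v ≠ v·u and G is not abelian. Hence G is not cyclic.

Answer: No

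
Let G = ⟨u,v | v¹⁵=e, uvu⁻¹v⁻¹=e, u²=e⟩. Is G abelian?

Each pair of generators commutes: u·v = uv = v·u. Since the generators pairwise commute, every element of G commutes with every other, so G is abelian.

Answer: Yes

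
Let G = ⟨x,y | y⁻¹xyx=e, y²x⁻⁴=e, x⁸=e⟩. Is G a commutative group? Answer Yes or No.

x·y = xy but y·x = x³y⁻¹, so x·y ≠ y·x and G is not abelian.

Answer: No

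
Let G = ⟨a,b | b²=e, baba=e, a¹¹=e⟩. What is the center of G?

An element z ∈ Z(G) iff z commutes with every generator.
For example e is central: e·a = a = a·e; e·b = b = b·e.
Whereas a ∉ Z(G) since a·b = ab ≠ a¹⁰b = b·a.
Checking each of the 22 elements this way gives Z(G) = {e}, of order 1.

Answer: {e}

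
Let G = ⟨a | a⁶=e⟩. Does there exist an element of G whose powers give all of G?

|G| = 6. The element a has order 6 (its powers give 6 distinct elements), so ⟨a⟩ = G and G is cyclic.

Answer: Yes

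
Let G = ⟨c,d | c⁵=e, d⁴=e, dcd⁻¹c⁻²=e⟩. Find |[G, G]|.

G' = [G, G] is generated by all commutators. The generator-pair commutators are: [c, d] = c⁴.
The subgroup they normally generate is {e, c, c², c³, c⁴}, of order 5.
Check: |G/G'| = 20/5 = 4 is the order of the abelianisation.

Answer: 5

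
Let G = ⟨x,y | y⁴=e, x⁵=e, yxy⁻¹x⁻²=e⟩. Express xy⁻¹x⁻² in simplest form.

Multiply left to right, reducing at each step:
  x · y⁻¹ = xy³
  (xy³) · x⁻² = y³

Answer: y³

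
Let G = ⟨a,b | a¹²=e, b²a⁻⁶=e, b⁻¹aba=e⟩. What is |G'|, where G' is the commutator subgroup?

G' = [G, G] is generated by all commutators. The generator-pair commutators are: [a, b] = a².
The subgroup they normally generate is {e, a², a⁴, a⁶, a⁸, a¹⁰}, of order 6.
Check: |G/G'| = 24/6 = 4 is the order of the abelianisation.

Answer: 6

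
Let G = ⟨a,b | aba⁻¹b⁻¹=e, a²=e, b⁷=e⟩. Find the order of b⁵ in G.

Compute successive powers until reaching e:
  (b⁵)¹ = b⁵, (b⁵)² = b³, (b⁵)³ = b, (b⁵)⁴ = b⁶, (b⁵)⁵ = b⁴, (b⁵)⁶ = b², (b⁵)⁷ = e.
The smallest positive k with (b⁵)ᵏ = e is 7.

Answer: 7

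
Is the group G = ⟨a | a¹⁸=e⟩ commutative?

G has a single generator, so G is cyclic and hence abelian.

Answer: Yes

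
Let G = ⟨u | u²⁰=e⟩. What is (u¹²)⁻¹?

The order of (u¹²) is 5 (smallest k with (u¹²)ᵏ = e), so (u¹²)⁻¹ = (u¹²)⁴ = u⁸.
Check: (u¹²) · (u⁸) → (u¹²) · u⁸ = e, giving e as required.

Answer: u⁸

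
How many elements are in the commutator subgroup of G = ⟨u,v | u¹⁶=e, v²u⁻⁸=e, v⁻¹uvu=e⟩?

G' = [G, G] is generated by all commutators. The generator-pair commutators are: [u, v] = u².
The subgroup they normally generate is {e, u², u⁴, u⁶, u⁸, u¹⁰, u¹², u¹⁴}, of order 8.
Check: |G/G'| = 32/8 = 4 is the order of the abelianisation.

Answer: 8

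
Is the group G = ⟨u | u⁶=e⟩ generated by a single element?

|G| = 6. The element u has order 6 (its powers give 6 distinct elements), so ⟨u⟩ = G and G is cyclic.

Answer: Yes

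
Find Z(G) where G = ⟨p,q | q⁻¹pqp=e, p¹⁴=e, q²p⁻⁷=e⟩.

An element z ∈ Z(G) iff z commutes with every generator.
For example p⁷ is central: (p⁷)·p = p⁸ = p·(p⁷); (p⁷)·q = q⁻¹ = q·(p⁷).
Whereas p ∉ Z(G) since p·q = pq ≠ p⁶q⁻¹ = q·p.
Checking each of the 28 elements this way gives Z(G) = {e, p⁷}, of order 2.

Answer: {e, p⁷}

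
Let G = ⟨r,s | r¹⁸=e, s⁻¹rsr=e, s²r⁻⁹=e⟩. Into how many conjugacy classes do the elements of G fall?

The conjugacy classes (representative and size) are:
  [e] (size 1), [r¹⁷] (size 2), [r¹⁶] (size 2), [r³] (size 2), [r¹⁴] (size 2), [r¹³] (size 2), [r¹²] (size 2), [r¹¹] (size 2), [r¹⁰] (size 2), [r⁹] (size 1), [r⁸s] (size 9), [rs] (size 9).
Class equation: 1 + 2 + 2 + 2 + 2 + 2 + 2 + 2 + 2 + 1 + 9 + 9 = 36 = |G|. So G has 12 conjugacy classes.

Answer: 12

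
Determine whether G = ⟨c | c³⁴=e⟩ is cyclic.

|G| = 34. The element c has order 34 (its powers give 34 distinct elements), so ⟨c⟩ = G and G is cyclic.

Answer: Yes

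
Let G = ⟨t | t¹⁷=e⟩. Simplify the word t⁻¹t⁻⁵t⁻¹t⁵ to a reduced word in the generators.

Multiply left to right, reducing at each step:
  (t¹⁶) · t⁻⁵ = t¹¹
  (t¹¹) · t⁻¹ = t¹⁰
  (t¹⁰) · t⁵ = t¹⁵

Answer: t¹⁵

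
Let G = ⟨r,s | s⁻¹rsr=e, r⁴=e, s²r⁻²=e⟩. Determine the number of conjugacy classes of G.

The conjugacy classes (representative and size) are:
  [e] (size 1), [r³] (size 2), [r²] (size 1), [s⁻¹] (size 2), [rs⁻¹] (size 2).
Class equation: 1 + 2 + 1 + 2 + 2 = 8 = |G|. So G has 5 conjugacy classes.

Answer: 5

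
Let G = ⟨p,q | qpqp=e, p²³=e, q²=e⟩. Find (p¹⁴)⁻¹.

The order of (p¹⁴) is 23 (smallest k with (p¹⁴)ᵏ = e), so (p¹⁴)⁻¹ = (p¹⁴)²² = p⁹.
Check: (p¹⁴) · (p⁹) → (p¹⁴) · p⁹ = e, giving e as required.

Answer: p⁹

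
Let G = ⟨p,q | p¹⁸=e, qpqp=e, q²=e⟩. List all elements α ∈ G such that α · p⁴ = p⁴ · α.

⟨p⁴⟩ ⊆ C_G(p⁴) since powers of p⁴ commute with p⁴; so |C_G(p⁴)| ≥ |⟨p⁴⟩| = 9.
By orbit–stabilizer, |C_G(p⁴)| = |G| / |conj. class of p⁴| = 36 / 2 = 18.
The 18 elements commuting with p⁴ are {e, p, p², p³, p⁴, p⁵, p⁶, p⁷, p⁸, p⁹, p¹⁰, p¹¹, p¹², p¹³, p¹⁴, p¹⁵, p¹⁶, p¹⁷}.

Answer: {e, p, p², p³, p⁴, p⁵, p⁶, p⁷, p⁸, p⁹, p¹⁰, p¹¹, p¹², p¹³, p¹⁴, p¹⁵, p¹⁶, p¹⁷}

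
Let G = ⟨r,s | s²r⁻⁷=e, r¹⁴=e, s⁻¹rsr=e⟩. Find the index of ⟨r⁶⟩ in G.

First find ord(r⁶) by computing successive powers:
  (r⁶)¹ = r⁶, (r⁶)² = r¹², (r⁶)³ = r⁴, (r⁶)⁴ = r¹⁰, (r⁶)⁵ = r², (r⁶)⁶ = r⁸, (r⁶)⁷ = e.
So |⟨r⁶⟩| = ord(r⁶) = 7. With |G| = 28, by Lagrange [G : ⟨r⁶⟩] = 28/7 = 4.

Answer: 4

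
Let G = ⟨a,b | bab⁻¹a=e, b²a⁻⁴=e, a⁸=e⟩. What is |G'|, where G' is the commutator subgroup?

G' = [G, G] is generated by all commutators. The generator-pair commutators are: [a, b] = a².
The subgroup they normally generate is {e, a², a⁴, a⁶}, of order 4.
Check: |G/G'| = 16/4 = 4 is the order of the abelianisation.

Answer: 4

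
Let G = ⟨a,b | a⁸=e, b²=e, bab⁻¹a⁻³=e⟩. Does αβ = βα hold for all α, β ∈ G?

a·b = ab but b·a = a³b, so a·b ≠ b·a and G is not abelian.

Answer: No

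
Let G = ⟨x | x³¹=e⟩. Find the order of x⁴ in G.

Compute successive powers until reaching e:
  (x⁴)¹ = x⁴, (x⁴)² = x⁸, (x⁴)³ = x¹², (x⁴)⁴ = x¹⁶, (x⁴)⁵ = x²⁰, (x⁴)⁶ = x²⁴, (x⁴)⁷ = x²⁸, (x⁴)⁸ = x, (x⁴)⁹ = x⁵, (x⁴)¹⁰ = x⁹, (x⁴)¹¹ = x¹³, (x⁴)¹² = x¹⁷, (x⁴)¹³ = x²¹, (x⁴)¹⁴ = x²⁵, (x⁴)¹⁵ = x²⁹, (x⁴)¹⁶ = x², (x⁴)¹⁷ = x⁶, (x⁴)¹⁸ = x¹⁰, (x⁴)¹⁹ = x¹⁴, (x⁴)²⁰ = x¹⁸, (x⁴)²¹ = x²², (x⁴)²² = x²⁶, (x⁴)²³ = x³⁰, (x⁴)²⁴ = x³, (x⁴)²⁵ = x⁷, (x⁴)²⁶ = x¹¹, (x⁴)²⁷ = x¹⁵, (x⁴)²⁸ = x¹⁹, (x⁴)²⁹ = x²³, (x⁴)³⁰ = x²⁷, (x⁴)³¹ = e.
The smallest positive k with (x⁴)ᵏ = e is 31.

Answer: 31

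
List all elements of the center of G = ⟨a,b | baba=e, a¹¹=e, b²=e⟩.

An element z ∈ Z(G) iff z commutes with every generator.
For example e is central: e·a = a = a·e; e·b = b = b·e.
Whereas a ∉ Z(G) since a·b = ab ≠ a¹⁰b = b·a.
Checking each of the 22 elements this way gives Z(G) = {e}, of order 1.

Answer: {e}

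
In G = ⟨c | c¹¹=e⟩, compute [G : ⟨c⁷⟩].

First find ord(c⁷) by computing successive powers:
  (c⁷)¹ = c⁷, (c⁷)² = c³, (c⁷)³ = c¹⁰, (c⁷)⁴ = c⁶, (c⁷)⁵ = c², (c⁷)⁶ = c⁹, (c⁷)⁷ = c⁵, (c⁷)⁸ = c, (c⁷)⁹ = c⁸, (c⁷)¹⁰ = c⁴, (c⁷)¹¹ = e.
So |⟨c⁷⟩| = ord(c⁷) = 11. With |G| = 11, by Lagrange [G : ⟨c⁷⟩] = 11/11 = 1.

Answer: 1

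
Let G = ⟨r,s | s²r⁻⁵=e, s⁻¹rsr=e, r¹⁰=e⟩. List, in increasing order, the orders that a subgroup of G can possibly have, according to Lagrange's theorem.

|G| = 20 = 2² · 5. By Lagrange's theorem the order of any subgroup divides 20; the divisors of 20 are 1, 2, 4, 5, 10, 20.

Answer: 1, 2, 4, 5, 10, 20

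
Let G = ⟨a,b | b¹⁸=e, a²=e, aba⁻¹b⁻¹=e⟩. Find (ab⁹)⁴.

Compute successive powers of (ab⁹), reducing at each step:
  (ab⁹)²: (ab⁹) · a = b⁹;   (b⁹) · b⁹ = e
  (ab⁹)³: e · a = a;   a · b⁹ = ab⁹
  (ab⁹)⁴: (ab⁹) · a = b⁹;   (b⁹) · b⁹ = e

Answer: e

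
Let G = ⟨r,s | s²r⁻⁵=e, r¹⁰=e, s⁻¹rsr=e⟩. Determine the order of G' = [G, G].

G' = [G, G] is generated by all commutators. The generator-pair commutators are: [r, s] = r².
The subgroup they normally generate is {e, r², r⁴, r⁶, r⁸}, of order 5.
Check: |G/G'| = 20/5 = 4 is the order of the abelianisation.

Answer: 5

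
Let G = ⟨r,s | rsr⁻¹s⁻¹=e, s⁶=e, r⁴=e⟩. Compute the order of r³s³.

Compute successive powers until reaching e:
  (r³s³)¹ = r³s³, (r³s³)² = r², (r³s³)³ = rs³, (r³s³)⁴ = e.
The smallest positive k with (r³s³)ᵏ = e is 4.

Answer: 4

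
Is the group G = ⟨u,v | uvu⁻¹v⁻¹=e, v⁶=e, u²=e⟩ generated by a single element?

|G| = 12, but the maximum element order in G is 6 < 12. No single element generates all of G, so G is not cyclic.

Answer: No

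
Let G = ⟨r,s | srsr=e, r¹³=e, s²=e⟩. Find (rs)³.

Compute successive powers of (rs), reducing at each step:
  (rs)²: (rs) · r = s;   s · s = e
  (rs)³: e · r = r;   r · s = rs

Answer: rs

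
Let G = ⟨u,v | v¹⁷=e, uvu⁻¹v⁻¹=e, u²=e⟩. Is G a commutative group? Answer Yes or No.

Each pair of generators commutes: u·v = uv = v·u. Since the generators pairwise commute, every element of G commutes with every other, so G is abelian.

Answer: Yes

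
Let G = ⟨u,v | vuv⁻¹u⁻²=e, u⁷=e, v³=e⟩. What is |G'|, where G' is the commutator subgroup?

G' = [G, G] is generated by all commutators. The generator-pair commutators are: [u, v] = u⁶.
The subgroup they normally generate is {e, u, u², u³, u⁴, u⁵, u⁶}, of order 7.
Check: |G/G'| = 21/7 = 3 is the order of the abelianisation.

Answer: 7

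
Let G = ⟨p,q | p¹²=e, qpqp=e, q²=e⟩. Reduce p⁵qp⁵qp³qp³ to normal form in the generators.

Multiply left to right, reducing at each step:
  (p⁵) · q = p⁵q
  (p⁵q) · p⁵ = q
  q · q = e
  e · p³ = p³
  (p³) · q = p³q
  (p³q) · p³ = q

Answer: q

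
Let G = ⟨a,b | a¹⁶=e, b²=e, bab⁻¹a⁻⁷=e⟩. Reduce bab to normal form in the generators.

Multiply left to right, reducing at each step:
  b · a = a⁷b
  (a⁷b) · b = a⁷

Answer: a⁷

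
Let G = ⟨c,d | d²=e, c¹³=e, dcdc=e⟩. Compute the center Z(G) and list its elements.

An element z ∈ Z(G) iff z commutes with every generator.
For example e is central: e·c = c = c·e; e·d = d = d·e.
Whereas c ∉ Z(G) since c·d = cd ≠ c¹²d = d·c.
Checking each of the 26 elements this way gives Z(G) = {e}, of order 1.

Answer: {e}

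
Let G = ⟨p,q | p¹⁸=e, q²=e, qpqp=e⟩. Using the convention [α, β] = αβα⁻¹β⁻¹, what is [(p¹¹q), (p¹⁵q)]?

[(p¹¹q), (p¹⁵q)] = (p¹¹q)·(p¹⁵q)·(p¹¹q)⁻¹·(p¹⁵q)⁻¹.
  (p¹¹q) · (p¹⁵q) = p¹⁴
  (p¹⁴) · (p¹¹q) = p⁷q
  (p⁷q) · (p¹⁵q) = p¹⁰

Answer: p¹⁰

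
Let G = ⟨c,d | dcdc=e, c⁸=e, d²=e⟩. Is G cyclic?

Every cyclic group is abelian. But c·d = cd while d·c = c⁷d, so c·d ≠ d·c and G is not abelian. Hence G is not cyclic.

Answer: No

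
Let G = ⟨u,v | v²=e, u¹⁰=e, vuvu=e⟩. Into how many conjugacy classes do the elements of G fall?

The conjugacy classes (representative and size) are:
  [e] (size 1), [u] (size 2), [u²] (size 2), [u³] (size 2), [u⁴] (size 2), [u⁵] (size 1), [u²v] (size 5), [u³v] (size 5).
Class equation: 1 + 2 + 2 + 2 + 2 + 1 + 5 + 5 = 20 = |G|. So G has 8 conjugacy classes.

Answer: 8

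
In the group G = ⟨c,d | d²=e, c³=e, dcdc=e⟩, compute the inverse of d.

The order of d is 2 (smallest k with dᵏ = e), so d⁻¹ = d¹ = d.
Check: d · d → d · d = e, giving e as required.

Answer: d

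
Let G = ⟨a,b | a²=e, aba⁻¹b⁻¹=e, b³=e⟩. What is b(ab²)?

Compute b · (ab²) by multiplying left to right and reducing via the relations at each step:
  b · a = ab
  (ab) · b² = a

Answer: a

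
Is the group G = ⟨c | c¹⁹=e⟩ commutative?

G has a single generator, so G is cyclic and hence abelian.

Answer: Yes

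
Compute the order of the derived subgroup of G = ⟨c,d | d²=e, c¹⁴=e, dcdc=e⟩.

G' = [G, G] is generated by all commutators. The generator-pair commutators are: [c, d] = c².
The subgroup they normally generate is {e, c², c⁴, c⁶, c⁸, c¹⁰, c¹²}, of order 7.
Check: |G/G'| = 28/7 = 4 is the order of the abelianisation.

Answer: 7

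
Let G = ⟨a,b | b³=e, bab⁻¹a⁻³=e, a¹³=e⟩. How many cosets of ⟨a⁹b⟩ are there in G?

First find ord(a⁹b) by computing successive powers:
  (a⁹b)¹ = a⁹b, (a⁹b)² = a¹⁰b², (a⁹b)³ = e.
So |⟨a⁹b⟩| = ord(a⁹b) = 3. With |G| = 39, by Lagrange [G : ⟨a⁹b⟩] = 39/3 = 13.

Answer: 13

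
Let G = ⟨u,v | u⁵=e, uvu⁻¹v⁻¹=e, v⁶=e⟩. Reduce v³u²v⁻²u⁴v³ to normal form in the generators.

Multiply left to right, reducing at each step:
  (v³) · u² = u²v³
  (u²v³) · v⁻² = u²v
  (u²v) · u⁴ = uv
  (uv) · v³ = uv⁴

Answer: uv⁴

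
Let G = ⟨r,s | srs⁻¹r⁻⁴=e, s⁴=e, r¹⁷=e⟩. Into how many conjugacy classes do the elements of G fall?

The conjugacy classes (representative and size) are:
  [e] (size 1), [r⁴] (size 4), [r²] (size 4), [r⁵] (size 4), [r¹¹] (size 4), [r⁷s] (size 17), [r³s²] (size 17), [r⁹s³] (size 17).
Class equation: 1 + 4 + 4 + 4 + 4 + 17 + 17 + 17 = 68 = |G|. So G has 8 conjugacy classes.

Answer: 8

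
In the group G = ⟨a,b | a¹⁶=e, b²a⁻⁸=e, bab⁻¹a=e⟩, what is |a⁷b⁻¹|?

Compute successive powers until reaching e:
  (a⁷b⁻¹)¹ = a⁷b⁻¹, (a⁷b⁻¹)² = a⁸, (a⁷b⁻¹)³ = a⁷b, (a⁷b⁻¹)⁴ = e.
The smallest positive k with (a⁷b⁻¹)ᵏ = e is 4.

Answer: 4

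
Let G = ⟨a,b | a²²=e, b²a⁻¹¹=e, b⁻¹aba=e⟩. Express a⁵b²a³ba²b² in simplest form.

Multiply left to right, reducing at each step:
  (a⁵) · b² = a¹⁶
  (a¹⁶) · a³ = a¹⁹
  (a¹⁹) · b = a⁸b⁻¹
  (a⁸b⁻¹) · a² = a⁶b⁻¹
  (a⁶b⁻¹) · b² = a⁶b

Answer: a⁶b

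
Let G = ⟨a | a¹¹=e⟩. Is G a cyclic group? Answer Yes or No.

|G| = 11. The element a has order 11 (its powers give 11 distinct elements), so ⟨a⟩ = G and G is cyclic.

Answer: Yes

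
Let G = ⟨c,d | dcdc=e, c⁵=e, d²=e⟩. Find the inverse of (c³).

The order of (c³) is 5 (smallest k with (c³)ᵏ = e), so (c³)⁻¹ = (c³)⁴ = c².
Check: (c³) · (c²) → (c³) · c² = e, giving e as required.

Answer: c²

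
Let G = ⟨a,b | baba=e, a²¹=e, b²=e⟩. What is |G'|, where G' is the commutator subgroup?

G' = [G, G] is generated by all commutators. The generator-pair commutators are: [a, b] = a².
The subgroup they normally generate is {e, a, a², a³, a⁴, a⁵, a⁶, a⁷, a⁸, a⁹, a¹⁰, a¹¹, a¹², a¹³, a¹⁴, a¹⁵, a¹⁶, a¹⁷, a¹⁸, a¹⁹, a²⁰}, of order 21.
Check: |G/G'| = 42/21 = 2 is the order of the abelianisation.

Answer: 21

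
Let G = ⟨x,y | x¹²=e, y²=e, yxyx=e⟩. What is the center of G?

An element z ∈ Z(G) iff z commutes with every generator.
For example x⁶ is central: (x⁶)·x = x⁷ = x·(x⁶); (x⁶)·y = x⁶y = y·(x⁶).
Whereas x ∉ Z(G) since x·y = xy ≠ x¹¹y = y·x.
Checking each of the 24 elements this way gives Z(G) = {e, x⁶}, of order 2.

Answer: {e, x⁶}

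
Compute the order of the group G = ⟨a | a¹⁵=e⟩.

G is generated by a single element, so G is cyclic. The relator gives a¹⁵ = e and no smaller power is forced to be e, so the 15 powers {a, e, a², a³, a⁴, a⁵, a⁶, a⁷, a⁸, a⁹, a¹², a¹³, a¹¹, a¹⁰, a¹⁴} are distinct. Hence |G| = 15.

Answer: 15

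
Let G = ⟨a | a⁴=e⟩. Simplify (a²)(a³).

Compute (a²) · (a³) by multiplying left to right and reducing via the relations at each step:
  (a²) · a³ = a

Answer: a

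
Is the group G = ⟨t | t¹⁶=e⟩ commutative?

G has a single generator, so G is cyclic and hence abelian.

Answer: Yes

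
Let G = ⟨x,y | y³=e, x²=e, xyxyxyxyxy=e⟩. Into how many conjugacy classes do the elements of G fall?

The conjugacy classes (representative and size) are:
  [e] (size 1), [xyxy²xyxy²x] (size 15), [yxyxy²x] (size 20), [xy²xy²x] (size 12), [y²xyxy²] (size 12).
Class equation: 1 + 15 + 20 + 12 + 12 = 60 = |G|. So G has 5 conjugacy classes.

Answer: 5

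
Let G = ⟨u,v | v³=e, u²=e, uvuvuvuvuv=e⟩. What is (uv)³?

Compute successive powers of (uv), reducing at each step:
  (uv)²: (uv) · u = uvu;   (uvu) · v = uvuv
  (uv)³: (uvuv) · u = uvuvu;   (uvuvu) · v = v²uv²u

Answer: v²uv²u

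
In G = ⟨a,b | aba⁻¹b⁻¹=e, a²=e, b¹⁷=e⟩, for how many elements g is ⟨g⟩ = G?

G is cyclic of order 34. An element generates G iff its order is 34, and a cyclic group of order 34 has exactly φ(34) = 16 such elements.

Answer: 16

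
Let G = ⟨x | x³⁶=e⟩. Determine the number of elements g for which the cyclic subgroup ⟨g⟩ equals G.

G is cyclic of order 36. An element generates G iff its order is 36, and a cyclic group of order 36 has exactly φ(36) = 12 such elements.

Answer: 12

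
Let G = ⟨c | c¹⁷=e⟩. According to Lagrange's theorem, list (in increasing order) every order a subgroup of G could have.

|G| = 17 = 17. By Lagrange's theorem the order of any subgroup divides 17; the divisors of 17 are 1, 17.

Answer: 1, 17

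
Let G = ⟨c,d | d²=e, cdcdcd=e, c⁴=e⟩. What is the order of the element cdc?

Compute successive powers until reaching e:
  (cdc)¹ = cdc, (cdc)² = dc²d, (cdc)³ = c³dc³, (cdc)⁴ = e.
The smallest positive k with (cdc)ᵏ = e is 4.

Answer: 4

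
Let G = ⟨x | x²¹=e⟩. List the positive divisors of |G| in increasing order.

|G| = 21 = 3 · 7. By Lagrange's theorem the order of any subgroup divides 21; the divisors of 21 are 1, 3, 7, 21.

Answer: 1, 3, 7, 21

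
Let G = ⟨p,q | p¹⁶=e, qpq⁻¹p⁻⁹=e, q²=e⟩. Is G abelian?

p·q = pq but q·p = p⁹q, so p·q ≠ q·p and G is not abelian.

Answer: No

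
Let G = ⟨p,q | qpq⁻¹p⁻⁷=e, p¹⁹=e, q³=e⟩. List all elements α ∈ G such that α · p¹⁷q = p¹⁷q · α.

⟨p¹⁷q⟩ ⊆ C_G(p¹⁷q) since powers of p¹⁷q commute with p¹⁷q; so |C_G(p¹⁷q)| ≥ |⟨p¹⁷q⟩| = 3.
By orbit–stabilizer, |C_G(p¹⁷q)| = |G| / |conj. class of p¹⁷q| = 57 / 19 = 3.
The 3 elements commuting with p¹⁷q are {e, p³q², p¹⁷q}.

Answer: {e, p³q², p¹⁷q}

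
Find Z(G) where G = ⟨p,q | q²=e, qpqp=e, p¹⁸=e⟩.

An element z ∈ Z(G) iff z commutes with every generator.
For example p⁹ is central: (p⁹)·p = p¹⁰ = p·(p⁹); (p⁹)·q = p⁹q = q·(p⁹).
Whereas p ∉ Z(G) since p·q = pq ≠ p¹⁷q = q·p.
Checking each of the 36 elements this way gives Z(G) = {e, p⁹}, of order 2.

Answer: {e, p⁹}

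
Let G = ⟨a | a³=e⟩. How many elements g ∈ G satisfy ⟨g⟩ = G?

G is cyclic of order 3. An element generates G iff its order is 3, and a cyclic group of order 3 has exactly φ(3) = 2 such elements.

Answer: 2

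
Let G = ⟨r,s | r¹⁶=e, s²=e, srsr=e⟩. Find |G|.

Enumerate words in the generators, reducing via the relations: the distinct elements are
  {e, r, s, rs, r², r³, r⁴, r⁵, r⁶, r⁷, r⁸, r⁹, r²s, r³s, r¹², r¹³, r¹¹, r¹⁰, r¹⁴, r¹⁵, r⁴s, r⁵s, r⁶s, r⁷s, r⁸s, r⁹s, r¹²s, r¹³s, r¹¹s, r¹⁰s, r¹⁴s, r¹⁵s}.
No further products give new elements, so |G| = 32.

Answer: 32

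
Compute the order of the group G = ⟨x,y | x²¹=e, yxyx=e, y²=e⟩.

Enumerate words in the generators, reducing via the relations: the distinct elements are
  {e, x, y, xy, x², x³, x⁴, x⁵, x⁶, x⁷, x⁸, x⁹, x²y, x²⁰, x³y, x¹², x¹³, x¹¹, x¹⁰, x¹⁴, x¹⁵, x¹⁶, x¹⁷, x¹⁸, x¹⁹, x⁴y, x⁵y, x⁶y, x⁷y, x⁸y, x⁹y, x²⁰y, x¹²y, x¹³y, x¹¹y, x¹⁰y, x¹⁴y, x¹⁵y, x¹⁶y, x¹⁷y, x¹⁸y, x¹⁹y}.
No further products give new elements, so |G| = 42.

Answer: 42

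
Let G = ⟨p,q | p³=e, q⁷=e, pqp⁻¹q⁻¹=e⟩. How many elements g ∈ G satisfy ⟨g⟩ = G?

G is cyclic of order 21. An element generates G iff its order is 21, and a cyclic group of order 21 has exactly φ(21) = 12 such elements.

Answer: 12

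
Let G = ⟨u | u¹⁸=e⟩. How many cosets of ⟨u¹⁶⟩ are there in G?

First find ord(u¹⁶) by computing successive powers:
  (u¹⁶)¹ = u¹⁶, (u¹⁶)² = u¹⁴, (u¹⁶)³ = u¹², (u¹⁶)⁴ = u¹⁰, (u¹⁶)⁵ = u⁸, (u¹⁶)⁶ = u⁶, (u¹⁶)⁷ = u⁴, (u¹⁶)⁸ = u², (u¹⁶)⁹ = e.
So |⟨u¹⁶⟩| = ord(u¹⁶) = 9. With |G| = 18, by Lagrange [G : ⟨u¹⁶⟩] = 18/9 = 2.

Answer: 2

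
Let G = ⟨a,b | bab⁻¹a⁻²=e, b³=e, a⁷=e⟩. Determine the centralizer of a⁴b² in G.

⟨a⁴b²⟩ ⊆ C_G(a⁴b²) since powers of a⁴b² commute with a⁴b²; so |C_G(a⁴b²)| ≥ |⟨a⁴b²⟩| = 3.
By orbit–stabilizer, |C_G(a⁴b²)| = |G| / |conj. class of a⁴b²| = 21 / 7 = 3.
The 3 elements commuting with a⁴b² are {e, a⁴b², a⁶b}.

Answer: {e, a⁴b², a⁶b}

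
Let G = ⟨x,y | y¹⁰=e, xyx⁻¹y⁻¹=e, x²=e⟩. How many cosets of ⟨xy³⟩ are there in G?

First find ord(xy³) by computing successive powers:
  (xy³)¹ = xy³, (xy³)² = y⁶, (xy³)³ = xy⁹, (xy³)⁴ = y², (xy³)⁵ = xy⁵, (xy³)⁶ = y⁸, (xy³)⁷ = xy, (xy³)⁸ = y⁴, (xy³)⁹ = xy⁷, (xy³)¹⁰ = e.
So |⟨xy³⟩| = ord(xy³) = 10. With |G| = 20, by Lagrange [G : ⟨xy³⟩] = 20/10 = 2.

Answer: 2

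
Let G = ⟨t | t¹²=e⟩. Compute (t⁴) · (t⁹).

Compute (t⁴) · (t⁹) by multiplying left to right and reducing via the relations at each step:
  (t⁴) · t⁹ = t

Answer: t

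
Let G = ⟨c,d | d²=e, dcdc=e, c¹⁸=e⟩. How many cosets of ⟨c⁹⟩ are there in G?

First find ord(c⁹) by computing successive powers:
  (c⁹)¹ = c⁹, (c⁹)² = e.
So |⟨c⁹⟩| = ord(c⁹) = 2. With |G| = 36, by Lagrange [G : ⟨c⁹⟩] = 36/2 = 18.

Answer: 18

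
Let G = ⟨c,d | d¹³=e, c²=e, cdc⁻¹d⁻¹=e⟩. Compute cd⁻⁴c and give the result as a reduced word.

Multiply left to right, reducing at each step:
  c · d⁻⁴ = cd⁹
  (cd⁹) · c = d⁹

Answer: d⁹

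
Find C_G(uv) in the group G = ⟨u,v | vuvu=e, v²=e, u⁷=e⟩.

⟨uv⟩ ⊆ C_G(uv) since powers of uv commute with uv; so |C_G(uv)| ≥ |⟨uv⟩| = 2.
By orbit–stabilizer, |C_G(uv)| = |G| / |conj. class of uv| = 14 / 7 = 2.
The 2 elements commuting with uv are {e, uv}.

Answer: {e, uv}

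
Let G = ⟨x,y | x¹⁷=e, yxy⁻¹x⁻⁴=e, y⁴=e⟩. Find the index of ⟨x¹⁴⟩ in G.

First find ord(x¹⁴) by computing successive powers:
  (x¹⁴)¹ = x¹⁴, (x¹⁴)² = x¹¹, (x¹⁴)³ = x⁸, (x¹⁴)⁴ = x⁵, (x¹⁴)⁵ = x², (x¹⁴)⁶ = x¹⁶, (x¹⁴)⁷ = x¹³, (x¹⁴)⁸ = x¹⁰, (x¹⁴)⁹ = x⁷, (x¹⁴)¹⁰ = x⁴, (x¹⁴)¹¹ = x, (x¹⁴)¹² = x¹⁵, (x¹⁴)¹³ = x¹², (x¹⁴)¹⁴ = x⁹, (x¹⁴)¹⁵ = x⁶, (x¹⁴)¹⁶ = x³, (x¹⁴)¹⁷ = e.
So |⟨x¹⁴⟩| = ord(x¹⁴) = 17. With |G| = 68, by Lagrange [G : ⟨x¹⁴⟩] = 68/17 = 4.

Answer: 4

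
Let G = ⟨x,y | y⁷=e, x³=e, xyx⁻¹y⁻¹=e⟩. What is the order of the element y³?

Compute successive powers until reaching e:
  (y³)¹ = y³, (y³)² = y⁶, (y³)³ = y², (y³)⁴ = y⁵, (y³)⁵ = y, (y³)⁶ = y⁴, (y³)⁷ = e.
The smallest positive k with (y³)ᵏ = e is 7.

Answer: 7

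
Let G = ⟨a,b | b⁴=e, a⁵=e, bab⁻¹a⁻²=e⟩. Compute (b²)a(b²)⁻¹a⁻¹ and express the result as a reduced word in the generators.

[(b²), a] = (b²)·a·(b²)⁻¹·a⁻¹.
  (b²) · a = a⁴b²
  (a⁴b²) · (b²) = a⁴
  (a⁴) · (a⁴) = a³

Answer: a³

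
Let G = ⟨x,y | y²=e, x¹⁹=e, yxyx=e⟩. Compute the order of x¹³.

Compute successive powers until reaching e:
  (x¹³)¹ = x¹³, (x¹³)² = x⁷, (x¹³)³ = x, (x¹³)⁴ = x¹⁴, (x¹³)⁵ = x⁸, (x¹³)⁶ = x², (x¹³)⁷ = x¹⁵, (x¹³)⁸ = x⁹, (x¹³)⁹ = x³, (x¹³)¹⁰ = x¹⁶, (x¹³)¹¹ = x¹⁰, (x¹³)¹² = x⁴, (x¹³)¹³ = x¹⁷, (x¹³)¹⁴ = x¹¹, (x¹³)¹⁵ = x⁵, (x¹³)¹⁶ = x¹⁸, (x¹³)¹⁷ = x¹², (x¹³)¹⁸ = x⁶, (x¹³)¹⁹ = e.
The smallest positive k with (x¹³)ᵏ = e is 19.

Answer: 19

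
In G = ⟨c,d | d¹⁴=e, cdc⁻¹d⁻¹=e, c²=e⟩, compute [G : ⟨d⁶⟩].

First find ord(d⁶) by computing successive powers:
  (d⁶)¹ = d⁶, (d⁶)² = d¹², (d⁶)³ = d⁴, (d⁶)⁴ = d¹⁰, (d⁶)⁵ = d², (d⁶)⁶ = d⁸, (d⁶)⁷ = e.
So |⟨d⁶⟩| = ord(d⁶) = 7. With |G| = 28, by Lagrange [G : ⟨d⁶⟩] = 28/7 = 4.

Answer: 4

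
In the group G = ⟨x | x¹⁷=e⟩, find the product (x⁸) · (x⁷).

Compute (x⁸) · (x⁷) by multiplying left to right and reducing via the relations at each step:
  (x⁸) · x⁷ = x¹⁵

Answer: x¹⁵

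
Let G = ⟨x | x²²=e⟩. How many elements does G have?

G is generated by a single element, so G is cyclic. The relator gives x²² = e and no smaller power is forced to be e, so the 22 powers {e, x, x², x³, x⁴, x⁵, x⁶, x⁷, x⁸, x⁹, x²¹, x²⁰, x¹², x¹³, x¹¹, x¹⁰, x¹⁴, x¹⁵, x¹⁶, x¹⁷, x¹⁸, x¹⁹} are distinct. Hence |G| = 22.

Answer: 22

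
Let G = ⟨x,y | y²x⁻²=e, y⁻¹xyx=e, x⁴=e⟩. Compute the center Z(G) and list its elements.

An element z ∈ Z(G) iff z commutes with every generator.
For example x² is central: (x²)·x = x³ = x·(x²); (x²)·y = y⁻¹ = y·(x²).
Whereas x ∉ Z(G) since x·y = xy ≠ xy⁻¹ = y·x.
Checking each of the 8 elements this way gives Z(G) = {e, x²}, of order 2.

Answer: {e, x²}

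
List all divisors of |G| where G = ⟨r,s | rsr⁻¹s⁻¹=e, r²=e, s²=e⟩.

|G| = 4 = 2². By Lagrange's theorem the order of any subgroup divides 4; the divisors of 4 are 1, 2, 4.

Answer: 1, 2, 4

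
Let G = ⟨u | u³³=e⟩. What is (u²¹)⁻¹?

The order of (u²¹) is 11 (smallest k with (u²¹)ᵏ = e), so (u²¹)⁻¹ = (u²¹)¹⁰ = u¹².
Check: (u²¹) · (u¹²) → (u²¹) · u¹² = e, giving e as required.

Answer: u¹²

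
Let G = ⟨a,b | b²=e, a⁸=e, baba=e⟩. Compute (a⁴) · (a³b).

Compute (a⁴) · (a³b) by multiplying left to right and reducing via the relations at each step:
  (a⁴) · a³ = a⁷
  (a⁷) · b = a⁷b

Answer: a⁷b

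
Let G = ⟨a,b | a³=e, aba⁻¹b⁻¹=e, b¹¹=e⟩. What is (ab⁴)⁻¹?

The order of (ab⁴) is 33 (smallest k with (ab⁴)ᵏ = e), so (ab⁴)⁻¹ = (ab⁴)³² = a²b⁷.
Check: (ab⁴) · (a²b⁷) → (ab⁴) · a² = b⁴;   (b⁴) · b⁷ = e, giving e as required.

Answer: a²b⁷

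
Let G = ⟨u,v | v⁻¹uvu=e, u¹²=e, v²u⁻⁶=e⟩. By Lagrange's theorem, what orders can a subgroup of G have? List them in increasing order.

|G| = 24 = 2³ · 3. By Lagrange's theorem the order of any subgroup divides 24; the divisors of 24 are 1, 2, 3, 4, 6, 8, 12, 24.

Answer: 1, 2, 3, 4, 6, 8, 12, 24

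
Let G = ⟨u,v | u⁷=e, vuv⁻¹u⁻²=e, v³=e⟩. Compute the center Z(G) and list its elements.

An element z ∈ Z(G) iff z commutes with every generator.
For example e is central: e·u = u = u·e; e·v = v = v·e.
Whereas u ∉ Z(G) since u·v = uv ≠ u²v = v·u.
Checking each of the 21 elements this way gives Z(G) = {e}, of order 1.

Answer: {e}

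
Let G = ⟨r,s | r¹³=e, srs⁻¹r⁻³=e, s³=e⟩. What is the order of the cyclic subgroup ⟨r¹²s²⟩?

|⟨r¹²s²⟩| equals the order of r¹²s². Compute successive powers until reaching e:
  (r¹²s²)¹ = r¹²s², (r¹²s²)² = r³s, (r¹²s²)³ = e.
The smallest positive k with (r¹²s²)ᵏ = e is 3, so |⟨r¹²s²⟩| = 3.

Answer: 3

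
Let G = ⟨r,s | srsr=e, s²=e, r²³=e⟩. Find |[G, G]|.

G' = [G, G] is generated by all commutators. The generator-pair commutators are: [r, s] = r².
The subgroup they normally generate is {e, r, r², r³, r⁴, r⁵, r⁶, r⁷, r⁸, r⁹, r¹⁰, r¹¹, r¹², r¹³, r¹⁴, r¹⁵, r¹⁶, r¹⁷, r¹⁸, r¹⁹, r²⁰, r²¹, r²²}, of order 23.
Check: |G/G'| = 46/23 = 2 is the order of the abelianisation.

Answer: 23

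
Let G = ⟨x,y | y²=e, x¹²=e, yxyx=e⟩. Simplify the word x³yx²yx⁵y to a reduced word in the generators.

Multiply left to right, reducing at each step:
  (x³) · y = x³y
  (x³y) · x² = xy
  (xy) · y = x
  x · x⁵ = x⁶
  (x⁶) · y = x⁶y

Answer: x⁶y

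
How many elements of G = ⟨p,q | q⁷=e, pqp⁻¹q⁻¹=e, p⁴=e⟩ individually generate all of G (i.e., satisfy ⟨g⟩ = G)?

G is cyclic of order 28. An element generates G iff its order is 28, and a cyclic group of order 28 has exactly φ(28) = 12 such elements.

Answer: 12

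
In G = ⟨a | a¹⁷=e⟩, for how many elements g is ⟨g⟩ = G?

G is cyclic of order 17. An element generates G iff its order is 17, and a cyclic group of order 17 has exactly φ(17) = 16 such elements.

Answer: 16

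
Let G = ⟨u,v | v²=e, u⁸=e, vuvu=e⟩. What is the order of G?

Enumerate words in the generators, reducing via the relations: the distinct elements are
  {e, u, v, uv, u², u³, u⁴, u⁵, u⁶, u⁷, u²v, u³v, u⁴v, u⁵v, u⁶v, u⁷v}.
No further products give new elements, so |G| = 16.

Answer: 16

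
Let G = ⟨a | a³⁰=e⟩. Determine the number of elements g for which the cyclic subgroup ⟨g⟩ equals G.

G is cyclic of order 30. An element generates G iff its order is 30, and a cyclic group of order 30 has exactly φ(30) = 8 such elements.

Answer: 8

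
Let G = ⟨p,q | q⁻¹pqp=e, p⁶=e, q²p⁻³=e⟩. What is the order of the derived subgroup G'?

G' = [G, G] is generated by all commutators. The generator-pair commutators are: [p, q] = p².
The subgroup they normally generate is {e, p², p⁴}, of order 3.
Check: |G/G'| = 12/3 = 4 is the order of the abelianisation.

Answer: 3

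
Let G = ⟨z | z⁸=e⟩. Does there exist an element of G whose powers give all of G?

|G| = 8. The element z has order 8 (its powers give 8 distinct elements), so ⟨z⟩ = G and G is cyclic.

Answer: Yes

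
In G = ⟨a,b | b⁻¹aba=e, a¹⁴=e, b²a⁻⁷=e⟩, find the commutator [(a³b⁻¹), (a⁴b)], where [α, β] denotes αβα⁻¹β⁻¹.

[(a³b⁻¹), (a⁴b)] = (a³b⁻¹)·(a⁴b)·(a³b⁻¹)⁻¹·(a⁴b)⁻¹.
  (a³b⁻¹) · (a⁴b) = a¹³
  (a¹³) · (a³b) = a²b
  (a²b) · (a⁴b⁻¹) = a¹²

Answer: a¹²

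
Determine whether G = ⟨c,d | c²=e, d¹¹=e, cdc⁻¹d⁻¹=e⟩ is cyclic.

|G| = 22. The element cd has order 22 (its powers give 22 distinct elements), so ⟨cd⟩ = G and G is cyclic.

Answer: Yes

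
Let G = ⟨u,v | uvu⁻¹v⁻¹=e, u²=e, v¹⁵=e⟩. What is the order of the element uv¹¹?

Compute successive powers until reaching e:
  (uv¹¹)¹ = uv¹¹, (uv¹¹)² = v⁷, (uv¹¹)³ = uv³, (uv¹¹)⁴ = v¹⁴, (uv¹¹)⁵ = uv¹⁰, (uv¹¹)⁶ = v⁶, (uv¹¹)⁷ = uv², (uv¹¹)⁸ = v¹³, (uv¹¹)⁹ = uv⁹, (uv¹¹)¹⁰ = v⁵, (uv¹¹)¹¹ = uv, (uv¹¹)¹² = v¹², (uv¹¹)¹³ = uv⁸, (uv¹¹)¹⁴ = v⁴, (uv¹¹)¹⁵ = u, (uv¹¹)¹⁶ = v¹¹, (uv¹¹)¹⁷ = uv⁷, (uv¹¹)¹⁸ = v³, (uv¹¹)¹⁹ = uv¹⁴, (uv¹¹)²⁰ = v¹⁰, (uv¹¹)²¹ = uv⁶, (uv¹¹)²² = v², (uv¹¹)²³ = uv¹³, (uv¹¹)²⁴ = v⁹, (uv¹¹)²⁵ = uv⁵, (uv¹¹)²⁶ = v, (uv¹¹)²⁷ = uv¹², (uv¹¹)²⁸ = v⁸, (uv¹¹)²⁹ = uv⁴, (uv¹¹)³⁰ = e.
The smallest positive k with (uv¹¹)ᵏ = e is 30.

Answer: 30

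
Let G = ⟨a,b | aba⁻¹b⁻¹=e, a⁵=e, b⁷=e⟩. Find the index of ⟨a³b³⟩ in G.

First find ord(a³b³) by computing successive powers:
  (a³b³)¹ = a³b³, (a³b³)² = ab⁶, (a³b³)³ = a⁴b², (a³b³)⁴ = a²b⁵, (a³b³)⁵ = b, (a³b³)⁶ = a³b⁴, (a³b³)⁷ = a, (a³b³)⁸ = a⁴b³, (a³b³)⁹ = a²b⁶, (a³b³)¹⁰ = b², (a³b³)¹¹ = a³b⁵, (a³b³)¹² = ab, (a³b³)¹³ = a⁴b⁴, (a³b³)¹⁴ = a², (a³b³)¹⁵ = b³, (a³b³)¹⁶ = a³b⁶, (a³b³)¹⁷ = ab², (a³b³)¹⁸ = a⁴b⁵, (a³b³)¹⁹ = a²b, (a³b³)²⁰ = b⁴, (a³b³)²¹ = a³, (a³b³)²² = ab³, (a³b³)²³ = a⁴b⁶, (a³b³)²⁴ = a²b², (a³b³)²⁵ = b⁵, (a³b³)²⁶ = a³b, (a³b³)²⁷ = ab⁴, (a³b³)²⁸ = a⁴, (a³b³)²⁹ = a²b³, (a³b³)³⁰ = b⁶, (a³b³)³¹ = a³b², (a³b³)³² = ab⁵, (a³b³)³³ = a⁴b, (a³b³)³⁴ = a²b⁴, (a³b³)³⁵ = e.
So |⟨a³b³⟩| = ord(a³b³) = 35. With |G| = 35, by Lagrange [G : ⟨a³b³⟩] = 35/35 = 1.

Answer: 1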